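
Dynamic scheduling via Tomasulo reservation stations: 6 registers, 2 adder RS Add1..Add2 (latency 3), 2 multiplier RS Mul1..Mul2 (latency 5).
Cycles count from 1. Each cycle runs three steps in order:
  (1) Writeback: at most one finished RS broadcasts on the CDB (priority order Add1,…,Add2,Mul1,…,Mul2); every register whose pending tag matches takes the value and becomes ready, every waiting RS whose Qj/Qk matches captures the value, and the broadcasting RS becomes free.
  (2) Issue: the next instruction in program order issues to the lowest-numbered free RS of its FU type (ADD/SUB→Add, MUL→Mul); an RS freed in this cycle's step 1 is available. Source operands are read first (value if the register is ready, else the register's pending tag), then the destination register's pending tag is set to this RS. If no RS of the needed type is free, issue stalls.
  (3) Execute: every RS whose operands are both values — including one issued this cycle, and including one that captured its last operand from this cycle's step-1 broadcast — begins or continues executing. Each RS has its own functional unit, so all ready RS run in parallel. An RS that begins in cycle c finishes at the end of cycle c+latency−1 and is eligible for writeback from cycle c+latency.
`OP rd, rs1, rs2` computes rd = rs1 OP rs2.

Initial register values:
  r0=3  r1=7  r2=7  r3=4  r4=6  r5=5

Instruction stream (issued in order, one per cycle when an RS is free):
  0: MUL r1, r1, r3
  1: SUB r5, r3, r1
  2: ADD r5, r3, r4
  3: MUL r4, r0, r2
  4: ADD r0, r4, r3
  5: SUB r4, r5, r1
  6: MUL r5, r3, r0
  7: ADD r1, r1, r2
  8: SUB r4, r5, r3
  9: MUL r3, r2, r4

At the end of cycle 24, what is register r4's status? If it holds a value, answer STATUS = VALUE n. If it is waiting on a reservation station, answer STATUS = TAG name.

  c1: issue MUL r1<-Mul1  regs: r0:3,r1:Mul1,r2:7,r3:4,r4:6,r5:5
  c2: issue SUB r5<-Add1  regs: r0:3,r1:Mul1,r2:7,r3:4,r4:6,r5:Add1
  c3: issue ADD r5<-Add2  regs: r0:3,r1:Mul1,r2:7,r3:4,r4:6,r5:Add2
  c4: issue MUL r4<-Mul2  regs: r0:3,r1:Mul1,r2:7,r3:4,r4:Mul2,r5:Add2
  c5: stall  regs: r0:3,r1:Mul1,r2:7,r3:4,r4:Mul2,r5:Add2
  c6: CDB Add2=10; issue ADD r0<-Add2  regs: r0:Add2,r1:Mul1,r2:7,r3:4,r4:Mul2,r5:10
  c7: CDB Mul1=28; stall  regs: r0:Add2,r1:28,r2:7,r3:4,r4:Mul2,r5:10
  c8: stall  regs: r0:Add2,r1:28,r2:7,r3:4,r4:Mul2,r5:10
  c9: CDB Mul2=21; stall  regs: r0:Add2,r1:28,r2:7,r3:4,r4:21,r5:10
  c10: CDB Add1=-24; issue SUB r4<-Add1  regs: r0:Add2,r1:28,r2:7,r3:4,r4:Add1,r5:10
  c11: issue MUL r5<-Mul1  regs: r0:Add2,r1:28,r2:7,r3:4,r4:Add1,r5:Mul1
  c12: CDB Add2=25; issue ADD r1<-Add2  regs: r0:25,r1:Add2,r2:7,r3:4,r4:Add1,r5:Mul1
  c13: CDB Add1=-18; issue SUB r4<-Add1  regs: r0:25,r1:Add2,r2:7,r3:4,r4:Add1,r5:Mul1
  c14: issue MUL r3<-Mul2  regs: r0:25,r1:Add2,r2:7,r3:Mul2,r4:Add1,r5:Mul1
  c15: CDB Add2=35  regs: r0:25,r1:35,r2:7,r3:Mul2,r4:Add1,r5:Mul1
  c16: -  regs: r0:25,r1:35,r2:7,r3:Mul2,r4:Add1,r5:Mul1
  c17: CDB Mul1=100  regs: r0:25,r1:35,r2:7,r3:Mul2,r4:Add1,r5:100
  c18: -  regs: r0:25,r1:35,r2:7,r3:Mul2,r4:Add1,r5:100
  c19: -  regs: r0:25,r1:35,r2:7,r3:Mul2,r4:Add1,r5:100
  c20: CDB Add1=96  regs: r0:25,r1:35,r2:7,r3:Mul2,r4:96,r5:100
  c21: -  regs: r0:25,r1:35,r2:7,r3:Mul2,r4:96,r5:100
  c22: -  regs: r0:25,r1:35,r2:7,r3:Mul2,r4:96,r5:100
  c23: -  regs: r0:25,r1:35,r2:7,r3:Mul2,r4:96,r5:100
  c24: -  regs: r0:25,r1:35,r2:7,r3:Mul2,r4:96,r5:100

STATUS = VALUE 96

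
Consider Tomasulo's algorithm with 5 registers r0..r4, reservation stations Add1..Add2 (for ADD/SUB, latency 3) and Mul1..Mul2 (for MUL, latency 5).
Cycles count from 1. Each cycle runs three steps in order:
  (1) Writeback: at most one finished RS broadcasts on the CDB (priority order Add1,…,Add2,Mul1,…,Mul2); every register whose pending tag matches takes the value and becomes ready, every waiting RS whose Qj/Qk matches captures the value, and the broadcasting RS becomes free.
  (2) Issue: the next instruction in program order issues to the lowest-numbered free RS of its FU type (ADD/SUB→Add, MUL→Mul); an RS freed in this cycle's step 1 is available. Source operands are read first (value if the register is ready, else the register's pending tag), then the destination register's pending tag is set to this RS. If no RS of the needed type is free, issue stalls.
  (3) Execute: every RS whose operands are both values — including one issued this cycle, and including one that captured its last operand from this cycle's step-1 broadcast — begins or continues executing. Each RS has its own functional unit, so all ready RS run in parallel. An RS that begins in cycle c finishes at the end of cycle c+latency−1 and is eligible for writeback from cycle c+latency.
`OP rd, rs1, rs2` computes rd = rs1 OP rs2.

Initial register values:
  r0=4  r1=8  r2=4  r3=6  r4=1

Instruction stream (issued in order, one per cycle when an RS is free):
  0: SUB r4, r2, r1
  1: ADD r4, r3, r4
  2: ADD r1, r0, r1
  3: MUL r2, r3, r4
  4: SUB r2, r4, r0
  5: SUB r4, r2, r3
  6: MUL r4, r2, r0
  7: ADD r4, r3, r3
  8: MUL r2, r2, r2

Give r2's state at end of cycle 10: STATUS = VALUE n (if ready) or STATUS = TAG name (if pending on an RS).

c1: issue SUB r4<-Add1 | r0:4,r1:8,r2:4,r3:6,r4:Add1
c2: issue ADD r4<-Add2 | r0:4,r1:8,r2:4,r3:6,r4:Add2
c3: stall | r0:4,r1:8,r2:4,r3:6,r4:Add2
c4: CDB Add1=-4; issue ADD r1<-Add1 | r0:4,r1:Add1,r2:4,r3:6,r4:Add2
c5: issue MUL r2<-Mul1 | r0:4,r1:Add1,r2:Mul1,r3:6,r4:Add2
c6: stall | r0:4,r1:Add1,r2:Mul1,r3:6,r4:Add2
c7: CDB Add1=12; issue SUB r2<-Add1 | r0:4,r1:12,r2:Add1,r3:6,r4:Add2
c8: CDB Add2=2; issue SUB r4<-Add2 | r0:4,r1:12,r2:Add1,r3:6,r4:Add2
c9: issue MUL r4<-Mul2 | r0:4,r1:12,r2:Add1,r3:6,r4:Mul2
c10: stall | r0:4,r1:12,r2:Add1,r3:6,r4:Mul2

STATUS = TAG Add1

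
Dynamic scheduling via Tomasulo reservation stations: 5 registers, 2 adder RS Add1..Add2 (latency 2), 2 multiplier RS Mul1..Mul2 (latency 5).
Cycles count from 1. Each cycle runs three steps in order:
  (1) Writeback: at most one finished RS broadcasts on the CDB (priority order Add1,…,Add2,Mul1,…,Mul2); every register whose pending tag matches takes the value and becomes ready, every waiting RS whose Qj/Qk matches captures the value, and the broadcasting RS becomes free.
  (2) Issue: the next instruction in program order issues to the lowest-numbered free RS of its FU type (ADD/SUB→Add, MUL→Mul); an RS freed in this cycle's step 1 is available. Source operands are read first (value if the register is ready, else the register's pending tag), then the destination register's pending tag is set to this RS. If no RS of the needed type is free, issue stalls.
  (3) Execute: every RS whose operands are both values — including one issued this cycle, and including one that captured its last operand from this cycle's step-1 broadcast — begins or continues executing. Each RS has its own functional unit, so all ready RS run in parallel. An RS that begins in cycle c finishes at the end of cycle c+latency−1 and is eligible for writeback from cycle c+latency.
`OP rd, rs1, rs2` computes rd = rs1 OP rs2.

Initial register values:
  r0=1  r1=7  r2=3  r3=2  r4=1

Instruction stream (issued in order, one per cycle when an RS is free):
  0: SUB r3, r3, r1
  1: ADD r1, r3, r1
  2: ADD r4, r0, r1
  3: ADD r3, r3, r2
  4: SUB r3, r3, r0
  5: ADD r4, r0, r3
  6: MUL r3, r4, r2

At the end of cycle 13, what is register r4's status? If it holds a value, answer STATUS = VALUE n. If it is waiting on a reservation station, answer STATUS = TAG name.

  c1: issue SUB r3<-Add1  regs: r0:1,r1:7,r2:3,r3:Add1,r4:1
  c2: issue ADD r1<-Add2  regs: r0:1,r1:Add2,r2:3,r3:Add1,r4:1
  c3: CDB Add1=-5; issue ADD r4<-Add1  regs: r0:1,r1:Add2,r2:3,r3:-5,r4:Add1
  c4: stall  regs: r0:1,r1:Add2,r2:3,r3:-5,r4:Add1
  c5: CDB Add2=2; issue ADD r3<-Add2  regs: r0:1,r1:2,r2:3,r3:Add2,r4:Add1
  c6: stall  regs: r0:1,r1:2,r2:3,r3:Add2,r4:Add1
  c7: CDB Add1=3; issue SUB r3<-Add1  regs: r0:1,r1:2,r2:3,r3:Add1,r4:3
  c8: CDB Add2=-2; issue ADD r4<-Add2  regs: r0:1,r1:2,r2:3,r3:Add1,r4:Add2
  c9: issue MUL r3<-Mul1  regs: r0:1,r1:2,r2:3,r3:Mul1,r4:Add2
  c10: CDB Add1=-3  regs: r0:1,r1:2,r2:3,r3:Mul1,r4:Add2
  c11: -  regs: r0:1,r1:2,r2:3,r3:Mul1,r4:Add2
  c12: CDB Add2=-2  regs: r0:1,r1:2,r2:3,r3:Mul1,r4:-2
  c13: -  regs: r0:1,r1:2,r2:3,r3:Mul1,r4:-2

STATUS = VALUE -2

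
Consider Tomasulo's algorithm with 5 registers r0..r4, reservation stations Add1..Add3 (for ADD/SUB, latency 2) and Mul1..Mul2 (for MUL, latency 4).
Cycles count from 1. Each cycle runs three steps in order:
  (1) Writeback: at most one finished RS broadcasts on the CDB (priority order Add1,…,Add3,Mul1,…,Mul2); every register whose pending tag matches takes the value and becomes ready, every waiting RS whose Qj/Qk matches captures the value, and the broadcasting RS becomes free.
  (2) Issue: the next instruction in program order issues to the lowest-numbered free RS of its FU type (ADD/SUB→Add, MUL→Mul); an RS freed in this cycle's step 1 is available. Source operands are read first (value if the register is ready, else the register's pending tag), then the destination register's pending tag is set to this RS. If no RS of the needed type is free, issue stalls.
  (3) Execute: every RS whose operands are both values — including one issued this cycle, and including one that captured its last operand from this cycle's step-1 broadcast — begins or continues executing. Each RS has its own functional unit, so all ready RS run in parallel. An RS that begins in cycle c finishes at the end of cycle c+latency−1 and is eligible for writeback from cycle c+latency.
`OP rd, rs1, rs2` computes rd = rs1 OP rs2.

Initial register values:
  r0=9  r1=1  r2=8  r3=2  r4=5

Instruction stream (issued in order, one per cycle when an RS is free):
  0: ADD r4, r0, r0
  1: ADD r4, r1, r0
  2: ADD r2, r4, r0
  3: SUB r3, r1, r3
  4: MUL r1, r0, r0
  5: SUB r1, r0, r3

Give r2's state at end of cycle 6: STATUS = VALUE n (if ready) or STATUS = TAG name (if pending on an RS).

cycle 1: issue ADD r4<-Add1 // r0:9,r1:1,r2:8,r3:2,r4:Add1
cycle 2: issue ADD r4<-Add2 // r0:9,r1:1,r2:8,r3:2,r4:Add2
cycle 3: CDB Add1=18; issue ADD r2<-Add1 // r0:9,r1:1,r2:Add1,r3:2,r4:Add2
cycle 4: CDB Add2=10; issue SUB r3<-Add2 // r0:9,r1:1,r2:Add1,r3:Add2,r4:10
cycle 5: issue MUL r1<-Mul1 // r0:9,r1:Mul1,r2:Add1,r3:Add2,r4:10
cycle 6: CDB Add1=19; issue SUB r1<-Add1 // r0:9,r1:Add1,r2:19,r3:Add2,r4:10

STATUS = VALUE 19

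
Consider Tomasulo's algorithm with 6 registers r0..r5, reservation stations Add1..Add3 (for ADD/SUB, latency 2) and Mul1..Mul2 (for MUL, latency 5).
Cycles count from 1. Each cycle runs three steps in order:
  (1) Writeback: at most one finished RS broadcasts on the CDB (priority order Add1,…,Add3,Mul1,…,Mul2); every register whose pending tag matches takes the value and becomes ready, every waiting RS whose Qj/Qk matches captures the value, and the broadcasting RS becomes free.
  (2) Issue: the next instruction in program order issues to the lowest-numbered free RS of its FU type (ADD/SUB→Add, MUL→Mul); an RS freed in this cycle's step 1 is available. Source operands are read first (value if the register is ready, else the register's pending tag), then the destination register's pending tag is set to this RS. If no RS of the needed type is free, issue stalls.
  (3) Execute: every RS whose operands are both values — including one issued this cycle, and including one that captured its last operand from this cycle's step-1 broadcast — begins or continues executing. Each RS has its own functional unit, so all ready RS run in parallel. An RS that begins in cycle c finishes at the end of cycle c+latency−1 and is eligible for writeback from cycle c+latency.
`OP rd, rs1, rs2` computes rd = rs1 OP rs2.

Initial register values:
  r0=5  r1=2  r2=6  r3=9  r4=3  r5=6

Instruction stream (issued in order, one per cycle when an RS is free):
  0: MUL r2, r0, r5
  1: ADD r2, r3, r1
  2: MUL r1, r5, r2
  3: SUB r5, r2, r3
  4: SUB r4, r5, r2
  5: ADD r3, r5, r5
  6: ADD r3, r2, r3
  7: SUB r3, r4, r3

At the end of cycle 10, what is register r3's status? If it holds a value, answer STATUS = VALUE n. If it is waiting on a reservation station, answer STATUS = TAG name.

STATUS = TAG Add1

  c1: issue MUL r2<-Mul1  regs: r0:5,r1:2,r2:Mul1,r3:9,r4:3,r5:6
  c2: issue ADD r2<-Add1  regs: r0:5,r1:2,r2:Add1,r3:9,r4:3,r5:6
  c3: issue MUL r1<-Mul2  regs: r0:5,r1:Mul2,r2:Add1,r3:9,r4:3,r5:6
  c4: CDB Add1=11; issue SUB r5<-Add1  regs: r0:5,r1:Mul2,r2:11,r3:9,r4:3,r5:Add1
  c5: issue SUB r4<-Add2  regs: r0:5,r1:Mul2,r2:11,r3:9,r4:Add2,r5:Add1
  c6: CDB Add1=2; issue ADD r3<-Add1  regs: r0:5,r1:Mul2,r2:11,r3:Add1,r4:Add2,r5:2
  c7: CDB Mul1=30; issue ADD r3<-Add3  regs: r0:5,r1:Mul2,r2:11,r3:Add3,r4:Add2,r5:2
  c8: CDB Add1=4; issue SUB r3<-Add1  regs: r0:5,r1:Mul2,r2:11,r3:Add1,r4:Add2,r5:2
  c9: CDB Add2=-9  regs: r0:5,r1:Mul2,r2:11,r3:Add1,r4:-9,r5:2
  c10: CDB Add3=15  regs: r0:5,r1:Mul2,r2:11,r3:Add1,r4:-9,r5:2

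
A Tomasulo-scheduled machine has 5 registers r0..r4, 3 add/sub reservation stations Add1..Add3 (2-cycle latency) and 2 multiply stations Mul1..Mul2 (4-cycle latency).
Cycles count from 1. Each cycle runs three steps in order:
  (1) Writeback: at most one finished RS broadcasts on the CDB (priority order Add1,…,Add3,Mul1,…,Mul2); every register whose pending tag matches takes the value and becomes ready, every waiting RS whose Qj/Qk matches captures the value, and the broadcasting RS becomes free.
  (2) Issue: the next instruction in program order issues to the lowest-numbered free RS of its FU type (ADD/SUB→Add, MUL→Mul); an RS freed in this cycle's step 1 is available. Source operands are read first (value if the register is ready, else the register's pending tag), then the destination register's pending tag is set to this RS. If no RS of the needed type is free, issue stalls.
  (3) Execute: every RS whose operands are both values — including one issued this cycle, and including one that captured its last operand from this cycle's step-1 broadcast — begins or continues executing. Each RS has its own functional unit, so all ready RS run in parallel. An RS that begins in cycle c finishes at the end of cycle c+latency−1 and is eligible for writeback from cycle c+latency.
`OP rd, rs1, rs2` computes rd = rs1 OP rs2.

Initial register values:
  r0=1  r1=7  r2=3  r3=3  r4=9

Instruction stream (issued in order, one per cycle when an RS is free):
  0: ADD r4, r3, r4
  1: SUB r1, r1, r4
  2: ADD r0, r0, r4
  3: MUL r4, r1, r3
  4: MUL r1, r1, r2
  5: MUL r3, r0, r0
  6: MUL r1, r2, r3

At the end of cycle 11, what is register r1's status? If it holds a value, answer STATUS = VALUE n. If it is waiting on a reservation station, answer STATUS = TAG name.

c1: issue ADD r4<-Add1 | r0:1,r1:7,r2:3,r3:3,r4:Add1
c2: issue SUB r1<-Add2 | r0:1,r1:Add2,r2:3,r3:3,r4:Add1
c3: CDB Add1=12; issue ADD r0<-Add1 | r0:Add1,r1:Add2,r2:3,r3:3,r4:12
c4: issue MUL r4<-Mul1 | r0:Add1,r1:Add2,r2:3,r3:3,r4:Mul1
c5: CDB Add1=13; issue MUL r1<-Mul2 | r0:13,r1:Mul2,r2:3,r3:3,r4:Mul1
c6: CDB Add2=-5; stall | r0:13,r1:Mul2,r2:3,r3:3,r4:Mul1
c7: stall | r0:13,r1:Mul2,r2:3,r3:3,r4:Mul1
c8: stall | r0:13,r1:Mul2,r2:3,r3:3,r4:Mul1
c9: stall | r0:13,r1:Mul2,r2:3,r3:3,r4:Mul1
c10: CDB Mul1=-15; issue MUL r3<-Mul1 | r0:13,r1:Mul2,r2:3,r3:Mul1,r4:-15
c11: CDB Mul2=-15; issue MUL r1<-Mul2 | r0:13,r1:Mul2,r2:3,r3:Mul1,r4:-15

STATUS = TAG Mul2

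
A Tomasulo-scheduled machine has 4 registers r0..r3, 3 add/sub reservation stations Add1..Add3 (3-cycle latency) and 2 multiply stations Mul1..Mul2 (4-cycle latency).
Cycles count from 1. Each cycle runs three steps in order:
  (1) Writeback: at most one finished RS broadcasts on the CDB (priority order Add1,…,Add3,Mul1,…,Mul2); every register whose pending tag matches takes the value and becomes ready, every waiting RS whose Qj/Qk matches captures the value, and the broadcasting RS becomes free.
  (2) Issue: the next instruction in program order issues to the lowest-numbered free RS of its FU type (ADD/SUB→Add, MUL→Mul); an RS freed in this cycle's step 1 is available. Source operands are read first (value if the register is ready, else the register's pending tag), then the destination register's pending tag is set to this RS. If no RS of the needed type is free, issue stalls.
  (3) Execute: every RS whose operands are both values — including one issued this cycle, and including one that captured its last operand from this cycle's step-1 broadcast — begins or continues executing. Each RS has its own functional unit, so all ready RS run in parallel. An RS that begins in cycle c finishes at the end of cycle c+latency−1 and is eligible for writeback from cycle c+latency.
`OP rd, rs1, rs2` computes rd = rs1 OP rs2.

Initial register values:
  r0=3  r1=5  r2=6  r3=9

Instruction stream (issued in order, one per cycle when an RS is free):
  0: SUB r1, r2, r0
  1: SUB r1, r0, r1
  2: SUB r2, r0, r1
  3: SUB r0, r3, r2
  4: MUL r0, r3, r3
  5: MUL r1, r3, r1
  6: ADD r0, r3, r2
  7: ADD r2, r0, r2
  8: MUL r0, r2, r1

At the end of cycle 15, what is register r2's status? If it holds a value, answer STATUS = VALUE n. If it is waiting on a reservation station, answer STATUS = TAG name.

cycle 1: issue SUB r1<-Add1 // r0:3,r1:Add1,r2:6,r3:9
cycle 2: issue SUB r1<-Add2 // r0:3,r1:Add2,r2:6,r3:9
cycle 3: issue SUB r2<-Add3 // r0:3,r1:Add2,r2:Add3,r3:9
cycle 4: CDB Add1=3; issue SUB r0<-Add1 // r0:Add1,r1:Add2,r2:Add3,r3:9
cycle 5: issue MUL r0<-Mul1 // r0:Mul1,r1:Add2,r2:Add3,r3:9
cycle 6: issue MUL r1<-Mul2 // r0:Mul1,r1:Mul2,r2:Add3,r3:9
cycle 7: CDB Add2=0; issue ADD r0<-Add2 // r0:Add2,r1:Mul2,r2:Add3,r3:9
cycle 8: stall // r0:Add2,r1:Mul2,r2:Add3,r3:9
cycle 9: CDB Mul1=81; stall // r0:Add2,r1:Mul2,r2:Add3,r3:9
cycle 10: CDB Add3=3; issue ADD r2<-Add3 // r0:Add2,r1:Mul2,r2:Add3,r3:9
cycle 11: CDB Mul2=0; issue MUL r0<-Mul1 // r0:Mul1,r1:0,r2:Add3,r3:9
cycle 12: - // r0:Mul1,r1:0,r2:Add3,r3:9
cycle 13: CDB Add1=6 // r0:Mul1,r1:0,r2:Add3,r3:9
cycle 14: CDB Add2=12 // r0:Mul1,r1:0,r2:Add3,r3:9
cycle 15: - // r0:Mul1,r1:0,r2:Add3,r3:9

STATUS = TAG Add3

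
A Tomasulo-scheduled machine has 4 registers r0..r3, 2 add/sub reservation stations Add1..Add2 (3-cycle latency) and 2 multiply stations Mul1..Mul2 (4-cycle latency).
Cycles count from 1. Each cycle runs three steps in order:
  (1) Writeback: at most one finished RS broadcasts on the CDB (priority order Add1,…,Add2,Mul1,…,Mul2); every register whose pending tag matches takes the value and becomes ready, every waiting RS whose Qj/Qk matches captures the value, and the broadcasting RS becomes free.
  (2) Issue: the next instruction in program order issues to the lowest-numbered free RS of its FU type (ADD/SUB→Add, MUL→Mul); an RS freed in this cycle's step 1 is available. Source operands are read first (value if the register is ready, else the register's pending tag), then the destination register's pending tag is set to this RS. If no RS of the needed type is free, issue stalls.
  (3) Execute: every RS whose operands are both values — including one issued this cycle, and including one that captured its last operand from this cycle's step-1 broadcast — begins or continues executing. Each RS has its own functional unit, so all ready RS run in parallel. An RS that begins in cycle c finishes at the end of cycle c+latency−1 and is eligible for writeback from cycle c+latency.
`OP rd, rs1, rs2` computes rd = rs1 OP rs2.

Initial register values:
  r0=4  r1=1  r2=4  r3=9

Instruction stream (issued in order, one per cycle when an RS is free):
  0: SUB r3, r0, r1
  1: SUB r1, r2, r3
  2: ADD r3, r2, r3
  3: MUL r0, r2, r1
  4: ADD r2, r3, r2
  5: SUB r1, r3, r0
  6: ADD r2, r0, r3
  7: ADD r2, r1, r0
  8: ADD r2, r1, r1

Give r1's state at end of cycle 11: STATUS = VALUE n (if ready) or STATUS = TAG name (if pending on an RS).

c1: issue SUB r3<-Add1 | r0:4,r1:1,r2:4,r3:Add1
c2: issue SUB r1<-Add2 | r0:4,r1:Add2,r2:4,r3:Add1
c3: stall | r0:4,r1:Add2,r2:4,r3:Add1
c4: CDB Add1=3; issue ADD r3<-Add1 | r0:4,r1:Add2,r2:4,r3:Add1
c5: issue MUL r0<-Mul1 | r0:Mul1,r1:Add2,r2:4,r3:Add1
c6: stall | r0:Mul1,r1:Add2,r2:4,r3:Add1
c7: CDB Add1=7; issue ADD r2<-Add1 | r0:Mul1,r1:Add2,r2:Add1,r3:7
c8: CDB Add2=1; issue SUB r1<-Add2 | r0:Mul1,r1:Add2,r2:Add1,r3:7
c9: stall | r0:Mul1,r1:Add2,r2:Add1,r3:7
c10: CDB Add1=11; issue ADD r2<-Add1 | r0:Mul1,r1:Add2,r2:Add1,r3:7
c11: stall | r0:Mul1,r1:Add2,r2:Add1,r3:7

STATUS = TAG Add2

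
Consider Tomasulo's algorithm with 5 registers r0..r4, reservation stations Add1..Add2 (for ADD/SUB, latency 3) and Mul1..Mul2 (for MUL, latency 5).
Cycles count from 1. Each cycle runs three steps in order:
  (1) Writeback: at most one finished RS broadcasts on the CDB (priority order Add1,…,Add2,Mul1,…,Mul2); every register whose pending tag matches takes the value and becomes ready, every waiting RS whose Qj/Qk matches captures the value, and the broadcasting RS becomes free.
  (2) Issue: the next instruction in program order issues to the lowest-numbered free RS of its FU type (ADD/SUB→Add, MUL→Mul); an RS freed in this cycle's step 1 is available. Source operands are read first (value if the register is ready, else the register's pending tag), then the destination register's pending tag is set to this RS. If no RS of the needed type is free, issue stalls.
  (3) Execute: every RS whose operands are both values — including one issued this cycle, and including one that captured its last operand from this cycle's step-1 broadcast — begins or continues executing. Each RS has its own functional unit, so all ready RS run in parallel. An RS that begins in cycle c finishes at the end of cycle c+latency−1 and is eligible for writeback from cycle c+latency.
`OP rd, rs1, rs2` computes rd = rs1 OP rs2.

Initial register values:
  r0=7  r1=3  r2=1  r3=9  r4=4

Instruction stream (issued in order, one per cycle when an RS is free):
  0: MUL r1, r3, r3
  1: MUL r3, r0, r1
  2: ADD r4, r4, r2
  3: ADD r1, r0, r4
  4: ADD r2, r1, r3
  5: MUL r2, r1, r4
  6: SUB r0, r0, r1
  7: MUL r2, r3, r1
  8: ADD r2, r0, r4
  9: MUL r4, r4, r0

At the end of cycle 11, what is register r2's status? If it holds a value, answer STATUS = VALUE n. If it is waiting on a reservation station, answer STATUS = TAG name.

cycle 1: issue MUL r1<-Mul1 // r0:7,r1:Mul1,r2:1,r3:9,r4:4
cycle 2: issue MUL r3<-Mul2 // r0:7,r1:Mul1,r2:1,r3:Mul2,r4:4
cycle 3: issue ADD r4<-Add1 // r0:7,r1:Mul1,r2:1,r3:Mul2,r4:Add1
cycle 4: issue ADD r1<-Add2 // r0:7,r1:Add2,r2:1,r3:Mul2,r4:Add1
cycle 5: stall // r0:7,r1:Add2,r2:1,r3:Mul2,r4:Add1
cycle 6: CDB Add1=5; issue ADD r2<-Add1 // r0:7,r1:Add2,r2:Add1,r3:Mul2,r4:5
cycle 7: CDB Mul1=81; issue MUL r2<-Mul1 // r0:7,r1:Add2,r2:Mul1,r3:Mul2,r4:5
cycle 8: stall // r0:7,r1:Add2,r2:Mul1,r3:Mul2,r4:5
cycle 9: CDB Add2=12; issue SUB r0<-Add2 // r0:Add2,r1:12,r2:Mul1,r3:Mul2,r4:5
cycle 10: stall // r0:Add2,r1:12,r2:Mul1,r3:Mul2,r4:5
cycle 11: stall // r0:Add2,r1:12,r2:Mul1,r3:Mul2,r4:5

STATUS = TAG Mul1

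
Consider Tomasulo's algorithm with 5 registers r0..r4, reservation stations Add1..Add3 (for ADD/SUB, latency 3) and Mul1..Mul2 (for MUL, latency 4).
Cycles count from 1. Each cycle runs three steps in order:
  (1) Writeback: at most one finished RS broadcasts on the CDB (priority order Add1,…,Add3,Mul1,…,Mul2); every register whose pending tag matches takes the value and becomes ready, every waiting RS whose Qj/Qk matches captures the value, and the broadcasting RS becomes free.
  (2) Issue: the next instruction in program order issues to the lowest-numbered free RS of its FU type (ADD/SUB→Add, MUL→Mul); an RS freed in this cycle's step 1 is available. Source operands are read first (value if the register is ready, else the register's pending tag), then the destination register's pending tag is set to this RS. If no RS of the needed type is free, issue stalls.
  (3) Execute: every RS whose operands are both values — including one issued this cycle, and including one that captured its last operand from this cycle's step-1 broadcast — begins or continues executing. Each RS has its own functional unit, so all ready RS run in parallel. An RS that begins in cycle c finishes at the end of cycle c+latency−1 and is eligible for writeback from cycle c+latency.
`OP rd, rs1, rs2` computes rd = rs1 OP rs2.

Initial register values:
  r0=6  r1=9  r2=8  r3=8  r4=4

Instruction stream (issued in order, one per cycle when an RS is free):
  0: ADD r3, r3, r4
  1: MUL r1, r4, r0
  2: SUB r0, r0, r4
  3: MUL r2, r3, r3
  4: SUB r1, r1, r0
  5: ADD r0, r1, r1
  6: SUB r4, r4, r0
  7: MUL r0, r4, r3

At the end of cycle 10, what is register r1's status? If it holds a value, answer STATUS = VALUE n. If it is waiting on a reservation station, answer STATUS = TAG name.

STATUS = VALUE 22

c1: issue ADD r3<-Add1 | r0:6,r1:9,r2:8,r3:Add1,r4:4
c2: issue MUL r1<-Mul1 | r0:6,r1:Mul1,r2:8,r3:Add1,r4:4
c3: issue SUB r0<-Add2 | r0:Add2,r1:Mul1,r2:8,r3:Add1,r4:4
c4: CDB Add1=12; issue MUL r2<-Mul2 | r0:Add2,r1:Mul1,r2:Mul2,r3:12,r4:4
c5: issue SUB r1<-Add1 | r0:Add2,r1:Add1,r2:Mul2,r3:12,r4:4
c6: CDB Add2=2; issue ADD r0<-Add2 | r0:Add2,r1:Add1,r2:Mul2,r3:12,r4:4
c7: CDB Mul1=24; issue SUB r4<-Add3 | r0:Add2,r1:Add1,r2:Mul2,r3:12,r4:Add3
c8: CDB Mul2=144; issue MUL r0<-Mul1 | r0:Mul1,r1:Add1,r2:144,r3:12,r4:Add3
c9: - | r0:Mul1,r1:Add1,r2:144,r3:12,r4:Add3
c10: CDB Add1=22 | r0:Mul1,r1:22,r2:144,r3:12,r4:Add3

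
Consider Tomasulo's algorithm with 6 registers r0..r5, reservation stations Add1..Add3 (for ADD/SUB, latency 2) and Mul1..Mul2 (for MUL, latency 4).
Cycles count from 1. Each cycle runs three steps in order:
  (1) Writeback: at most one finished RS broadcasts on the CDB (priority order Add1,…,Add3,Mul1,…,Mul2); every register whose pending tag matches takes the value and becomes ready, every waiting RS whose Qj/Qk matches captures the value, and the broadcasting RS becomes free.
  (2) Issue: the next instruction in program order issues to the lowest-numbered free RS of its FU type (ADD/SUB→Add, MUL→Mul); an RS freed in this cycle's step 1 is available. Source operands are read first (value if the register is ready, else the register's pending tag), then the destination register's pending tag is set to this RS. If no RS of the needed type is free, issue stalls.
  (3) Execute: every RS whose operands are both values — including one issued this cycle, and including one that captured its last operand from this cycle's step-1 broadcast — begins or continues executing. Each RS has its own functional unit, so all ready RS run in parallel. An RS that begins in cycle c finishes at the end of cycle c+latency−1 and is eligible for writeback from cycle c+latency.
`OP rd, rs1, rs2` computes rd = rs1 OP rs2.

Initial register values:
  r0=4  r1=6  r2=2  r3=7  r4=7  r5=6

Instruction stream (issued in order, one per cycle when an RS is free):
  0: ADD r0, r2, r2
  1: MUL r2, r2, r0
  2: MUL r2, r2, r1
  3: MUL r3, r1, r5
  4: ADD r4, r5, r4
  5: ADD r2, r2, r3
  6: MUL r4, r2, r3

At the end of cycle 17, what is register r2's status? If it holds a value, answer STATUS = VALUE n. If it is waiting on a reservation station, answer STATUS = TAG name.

c1: issue ADD r0<-Add1 | r0:Add1,r1:6,r2:2,r3:7,r4:7,r5:6
c2: issue MUL r2<-Mul1 | r0:Add1,r1:6,r2:Mul1,r3:7,r4:7,r5:6
c3: CDB Add1=4; issue MUL r2<-Mul2 | r0:4,r1:6,r2:Mul2,r3:7,r4:7,r5:6
c4: stall | r0:4,r1:6,r2:Mul2,r3:7,r4:7,r5:6
c5: stall | r0:4,r1:6,r2:Mul2,r3:7,r4:7,r5:6
c6: stall | r0:4,r1:6,r2:Mul2,r3:7,r4:7,r5:6
c7: CDB Mul1=8; issue MUL r3<-Mul1 | r0:4,r1:6,r2:Mul2,r3:Mul1,r4:7,r5:6
c8: issue ADD r4<-Add1 | r0:4,r1:6,r2:Mul2,r3:Mul1,r4:Add1,r5:6
c9: issue ADD r2<-Add2 | r0:4,r1:6,r2:Add2,r3:Mul1,r4:Add1,r5:6
c10: CDB Add1=13; stall | r0:4,r1:6,r2:Add2,r3:Mul1,r4:13,r5:6
c11: CDB Mul1=36; issue MUL r4<-Mul1 | r0:4,r1:6,r2:Add2,r3:36,r4:Mul1,r5:6
c12: CDB Mul2=48 | r0:4,r1:6,r2:Add2,r3:36,r4:Mul1,r5:6
c13: - | r0:4,r1:6,r2:Add2,r3:36,r4:Mul1,r5:6
c14: CDB Add2=84 | r0:4,r1:6,r2:84,r3:36,r4:Mul1,r5:6
c15: - | r0:4,r1:6,r2:84,r3:36,r4:Mul1,r5:6
c16: - | r0:4,r1:6,r2:84,r3:36,r4:Mul1,r5:6
c17: - | r0:4,r1:6,r2:84,r3:36,r4:Mul1,r5:6

STATUS = VALUE 84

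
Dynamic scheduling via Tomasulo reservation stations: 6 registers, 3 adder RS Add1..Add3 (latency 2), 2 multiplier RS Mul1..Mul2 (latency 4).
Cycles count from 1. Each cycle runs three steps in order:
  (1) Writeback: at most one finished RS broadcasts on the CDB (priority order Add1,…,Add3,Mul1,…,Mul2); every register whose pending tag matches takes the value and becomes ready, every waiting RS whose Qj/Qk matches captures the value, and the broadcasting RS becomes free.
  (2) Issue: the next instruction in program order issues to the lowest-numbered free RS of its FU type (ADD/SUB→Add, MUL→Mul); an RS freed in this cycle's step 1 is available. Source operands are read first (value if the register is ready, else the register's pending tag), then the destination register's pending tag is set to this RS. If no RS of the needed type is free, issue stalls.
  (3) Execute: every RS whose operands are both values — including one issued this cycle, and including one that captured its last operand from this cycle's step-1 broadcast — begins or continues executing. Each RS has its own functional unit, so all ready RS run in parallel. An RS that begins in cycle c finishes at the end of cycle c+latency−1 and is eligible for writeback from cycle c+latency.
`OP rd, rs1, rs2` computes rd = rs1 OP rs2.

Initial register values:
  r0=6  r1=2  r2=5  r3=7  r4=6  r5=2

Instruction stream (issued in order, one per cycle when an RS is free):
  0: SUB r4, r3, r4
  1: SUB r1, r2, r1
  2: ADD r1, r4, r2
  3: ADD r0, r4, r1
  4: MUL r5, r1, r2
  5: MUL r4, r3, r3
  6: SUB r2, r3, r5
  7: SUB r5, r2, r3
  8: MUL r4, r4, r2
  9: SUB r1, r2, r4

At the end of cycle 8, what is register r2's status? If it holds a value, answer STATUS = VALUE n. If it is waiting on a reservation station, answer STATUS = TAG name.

STATUS = TAG Add1

c1: issue SUB r4<-Add1 | r0:6,r1:2,r2:5,r3:7,r4:Add1,r5:2
c2: issue SUB r1<-Add2 | r0:6,r1:Add2,r2:5,r3:7,r4:Add1,r5:2
c3: CDB Add1=1; issue ADD r1<-Add1 | r0:6,r1:Add1,r2:5,r3:7,r4:1,r5:2
c4: CDB Add2=3; issue ADD r0<-Add2 | r0:Add2,r1:Add1,r2:5,r3:7,r4:1,r5:2
c5: CDB Add1=6; issue MUL r5<-Mul1 | r0:Add2,r1:6,r2:5,r3:7,r4:1,r5:Mul1
c6: issue MUL r4<-Mul2 | r0:Add2,r1:6,r2:5,r3:7,r4:Mul2,r5:Mul1
c7: CDB Add2=7; issue SUB r2<-Add1 | r0:7,r1:6,r2:Add1,r3:7,r4:Mul2,r5:Mul1
c8: issue SUB r5<-Add2 | r0:7,r1:6,r2:Add1,r3:7,r4:Mul2,r5:Add2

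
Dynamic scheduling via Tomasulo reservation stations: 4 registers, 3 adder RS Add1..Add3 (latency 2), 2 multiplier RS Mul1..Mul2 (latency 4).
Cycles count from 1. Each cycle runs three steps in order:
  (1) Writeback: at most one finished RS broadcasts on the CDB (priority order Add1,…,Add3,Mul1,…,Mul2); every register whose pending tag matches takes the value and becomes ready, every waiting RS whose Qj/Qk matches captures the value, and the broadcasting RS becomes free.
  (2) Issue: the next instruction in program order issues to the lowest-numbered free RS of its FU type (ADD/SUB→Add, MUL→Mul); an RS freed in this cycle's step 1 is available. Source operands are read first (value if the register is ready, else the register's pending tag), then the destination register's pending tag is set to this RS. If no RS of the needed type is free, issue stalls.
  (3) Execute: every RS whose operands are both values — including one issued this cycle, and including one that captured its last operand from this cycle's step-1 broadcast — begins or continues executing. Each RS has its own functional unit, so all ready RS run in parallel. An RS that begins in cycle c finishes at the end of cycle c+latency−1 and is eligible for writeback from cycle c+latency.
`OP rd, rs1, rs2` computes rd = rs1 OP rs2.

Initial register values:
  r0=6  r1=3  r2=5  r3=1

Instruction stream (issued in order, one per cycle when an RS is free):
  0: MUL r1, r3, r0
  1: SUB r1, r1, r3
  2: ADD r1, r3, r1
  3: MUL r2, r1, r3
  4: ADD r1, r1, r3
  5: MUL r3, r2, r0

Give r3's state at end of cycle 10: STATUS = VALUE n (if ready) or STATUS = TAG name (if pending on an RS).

c1: issue MUL r1<-Mul1 | r0:6,r1:Mul1,r2:5,r3:1
c2: issue SUB r1<-Add1 | r0:6,r1:Add1,r2:5,r3:1
c3: issue ADD r1<-Add2 | r0:6,r1:Add2,r2:5,r3:1
c4: issue MUL r2<-Mul2 | r0:6,r1:Add2,r2:Mul2,r3:1
c5: CDB Mul1=6; issue ADD r1<-Add3 | r0:6,r1:Add3,r2:Mul2,r3:1
c6: issue MUL r3<-Mul1 | r0:6,r1:Add3,r2:Mul2,r3:Mul1
c7: CDB Add1=5 | r0:6,r1:Add3,r2:Mul2,r3:Mul1
c8: - | r0:6,r1:Add3,r2:Mul2,r3:Mul1
c9: CDB Add2=6 | r0:6,r1:Add3,r2:Mul2,r3:Mul1
c10: - | r0:6,r1:Add3,r2:Mul2,r3:Mul1

STATUS = TAG Mul1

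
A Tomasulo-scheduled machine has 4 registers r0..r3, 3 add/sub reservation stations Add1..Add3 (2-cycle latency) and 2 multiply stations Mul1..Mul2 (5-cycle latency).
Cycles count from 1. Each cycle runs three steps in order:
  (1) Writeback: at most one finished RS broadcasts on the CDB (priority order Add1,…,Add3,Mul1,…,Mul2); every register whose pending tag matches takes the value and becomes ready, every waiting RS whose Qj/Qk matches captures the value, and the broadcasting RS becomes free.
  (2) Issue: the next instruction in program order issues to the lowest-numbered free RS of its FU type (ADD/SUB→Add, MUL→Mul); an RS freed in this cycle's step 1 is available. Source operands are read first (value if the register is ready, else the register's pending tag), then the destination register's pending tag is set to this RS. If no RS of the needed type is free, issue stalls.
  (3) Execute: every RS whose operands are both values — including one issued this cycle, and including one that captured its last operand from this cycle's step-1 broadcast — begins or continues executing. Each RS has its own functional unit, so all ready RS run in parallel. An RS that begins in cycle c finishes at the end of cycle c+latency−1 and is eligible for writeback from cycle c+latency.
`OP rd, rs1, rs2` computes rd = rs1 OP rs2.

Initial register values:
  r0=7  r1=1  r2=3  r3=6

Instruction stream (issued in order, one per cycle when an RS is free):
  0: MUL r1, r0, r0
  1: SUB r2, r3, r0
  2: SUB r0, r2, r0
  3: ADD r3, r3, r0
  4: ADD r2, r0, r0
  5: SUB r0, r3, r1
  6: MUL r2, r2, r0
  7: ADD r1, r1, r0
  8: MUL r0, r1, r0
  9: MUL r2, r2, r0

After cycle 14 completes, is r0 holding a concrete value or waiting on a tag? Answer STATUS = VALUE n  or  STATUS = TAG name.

STATUS = TAG Mul2

c1: issue MUL r1<-Mul1 | r0:7,r1:Mul1,r2:3,r3:6
c2: issue SUB r2<-Add1 | r0:7,r1:Mul1,r2:Add1,r3:6
c3: issue SUB r0<-Add2 | r0:Add2,r1:Mul1,r2:Add1,r3:6
c4: CDB Add1=-1; issue ADD r3<-Add1 | r0:Add2,r1:Mul1,r2:-1,r3:Add1
c5: issue ADD r2<-Add3 | r0:Add2,r1:Mul1,r2:Add3,r3:Add1
c6: CDB Add2=-8; issue SUB r0<-Add2 | r0:Add2,r1:Mul1,r2:Add3,r3:Add1
c7: CDB Mul1=49; issue MUL r2<-Mul1 | r0:Add2,r1:49,r2:Mul1,r3:Add1
c8: CDB Add1=-2; issue ADD r1<-Add1 | r0:Add2,r1:Add1,r2:Mul1,r3:-2
c9: CDB Add3=-16; issue MUL r0<-Mul2 | r0:Mul2,r1:Add1,r2:Mul1,r3:-2
c10: CDB Add2=-51; stall | r0:Mul2,r1:Add1,r2:Mul1,r3:-2
c11: stall | r0:Mul2,r1:Add1,r2:Mul1,r3:-2
c12: CDB Add1=-2; stall | r0:Mul2,r1:-2,r2:Mul1,r3:-2
c13: stall | r0:Mul2,r1:-2,r2:Mul1,r3:-2
c14: stall | r0:Mul2,r1:-2,r2:Mul1,r3:-2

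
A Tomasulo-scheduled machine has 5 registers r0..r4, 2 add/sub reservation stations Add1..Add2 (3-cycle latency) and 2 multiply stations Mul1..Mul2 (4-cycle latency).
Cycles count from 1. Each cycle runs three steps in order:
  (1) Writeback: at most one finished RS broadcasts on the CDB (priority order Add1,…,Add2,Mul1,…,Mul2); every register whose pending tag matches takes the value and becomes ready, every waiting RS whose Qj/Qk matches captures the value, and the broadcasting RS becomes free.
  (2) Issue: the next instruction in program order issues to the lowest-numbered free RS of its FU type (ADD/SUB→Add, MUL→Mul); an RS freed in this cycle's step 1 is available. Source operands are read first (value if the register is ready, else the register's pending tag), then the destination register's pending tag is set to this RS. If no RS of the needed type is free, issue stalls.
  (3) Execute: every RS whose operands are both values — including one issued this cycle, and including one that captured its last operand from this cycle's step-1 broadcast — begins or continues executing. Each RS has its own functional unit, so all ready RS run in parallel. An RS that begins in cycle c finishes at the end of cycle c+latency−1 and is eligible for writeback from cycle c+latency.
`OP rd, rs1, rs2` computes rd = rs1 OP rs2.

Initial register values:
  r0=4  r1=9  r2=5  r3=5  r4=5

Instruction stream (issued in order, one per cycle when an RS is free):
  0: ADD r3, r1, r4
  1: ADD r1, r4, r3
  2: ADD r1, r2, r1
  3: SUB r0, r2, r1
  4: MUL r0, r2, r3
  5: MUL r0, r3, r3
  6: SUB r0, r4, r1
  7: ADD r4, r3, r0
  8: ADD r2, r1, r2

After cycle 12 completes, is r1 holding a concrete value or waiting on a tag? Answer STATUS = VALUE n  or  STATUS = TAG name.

  c1: issue ADD r3<-Add1  regs: r0:4,r1:9,r2:5,r3:Add1,r4:5
  c2: issue ADD r1<-Add2  regs: r0:4,r1:Add2,r2:5,r3:Add1,r4:5
  c3: stall  regs: r0:4,r1:Add2,r2:5,r3:Add1,r4:5
  c4: CDB Add1=14; issue ADD r1<-Add1  regs: r0:4,r1:Add1,r2:5,r3:14,r4:5
  c5: stall  regs: r0:4,r1:Add1,r2:5,r3:14,r4:5
  c6: stall  regs: r0:4,r1:Add1,r2:5,r3:14,r4:5
  c7: CDB Add2=19; issue SUB r0<-Add2  regs: r0:Add2,r1:Add1,r2:5,r3:14,r4:5
  c8: issue MUL r0<-Mul1  regs: r0:Mul1,r1:Add1,r2:5,r3:14,r4:5
  c9: issue MUL r0<-Mul2  regs: r0:Mul2,r1:Add1,r2:5,r3:14,r4:5
  c10: CDB Add1=24; issue SUB r0<-Add1  regs: r0:Add1,r1:24,r2:5,r3:14,r4:5
  c11: stall  regs: r0:Add1,r1:24,r2:5,r3:14,r4:5
  c12: CDB Mul1=70; stall  regs: r0:Add1,r1:24,r2:5,r3:14,r4:5

STATUS = VALUE 24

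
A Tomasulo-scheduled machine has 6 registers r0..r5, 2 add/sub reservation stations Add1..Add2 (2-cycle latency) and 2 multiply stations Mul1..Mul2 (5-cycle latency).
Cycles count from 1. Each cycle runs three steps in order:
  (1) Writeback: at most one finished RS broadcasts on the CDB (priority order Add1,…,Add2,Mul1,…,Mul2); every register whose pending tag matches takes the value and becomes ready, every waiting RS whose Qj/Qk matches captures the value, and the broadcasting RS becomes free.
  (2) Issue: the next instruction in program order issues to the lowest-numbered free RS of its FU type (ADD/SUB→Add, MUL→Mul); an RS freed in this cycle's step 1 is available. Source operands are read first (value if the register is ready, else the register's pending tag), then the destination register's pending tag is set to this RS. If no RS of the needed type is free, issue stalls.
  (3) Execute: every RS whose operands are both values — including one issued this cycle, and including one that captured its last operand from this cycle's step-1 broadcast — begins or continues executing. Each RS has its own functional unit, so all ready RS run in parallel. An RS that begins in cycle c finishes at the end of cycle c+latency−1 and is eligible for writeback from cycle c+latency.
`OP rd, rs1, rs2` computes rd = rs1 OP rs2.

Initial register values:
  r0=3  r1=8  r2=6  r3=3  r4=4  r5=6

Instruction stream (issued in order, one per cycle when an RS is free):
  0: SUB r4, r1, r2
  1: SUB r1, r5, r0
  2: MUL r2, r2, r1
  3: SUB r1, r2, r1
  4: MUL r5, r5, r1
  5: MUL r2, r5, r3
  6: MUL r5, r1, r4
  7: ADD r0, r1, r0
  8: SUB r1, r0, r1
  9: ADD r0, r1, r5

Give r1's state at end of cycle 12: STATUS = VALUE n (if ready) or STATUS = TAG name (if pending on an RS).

STATUS = VALUE 15

  c1: issue SUB r4<-Add1  regs: r0:3,r1:8,r2:6,r3:3,r4:Add1,r5:6
  c2: issue SUB r1<-Add2  regs: r0:3,r1:Add2,r2:6,r3:3,r4:Add1,r5:6
  c3: CDB Add1=2; issue MUL r2<-Mul1  regs: r0:3,r1:Add2,r2:Mul1,r3:3,r4:2,r5:6
  c4: CDB Add2=3; issue SUB r1<-Add1  regs: r0:3,r1:Add1,r2:Mul1,r3:3,r4:2,r5:6
  c5: issue MUL r5<-Mul2  regs: r0:3,r1:Add1,r2:Mul1,r3:3,r4:2,r5:Mul2
  c6: stall  regs: r0:3,r1:Add1,r2:Mul1,r3:3,r4:2,r5:Mul2
  c7: stall  regs: r0:3,r1:Add1,r2:Mul1,r3:3,r4:2,r5:Mul2
  c8: stall  regs: r0:3,r1:Add1,r2:Mul1,r3:3,r4:2,r5:Mul2
  c9: CDB Mul1=18; issue MUL r2<-Mul1  regs: r0:3,r1:Add1,r2:Mul1,r3:3,r4:2,r5:Mul2
  c10: stall  regs: r0:3,r1:Add1,r2:Mul1,r3:3,r4:2,r5:Mul2
  c11: CDB Add1=15; stall  regs: r0:3,r1:15,r2:Mul1,r3:3,r4:2,r5:Mul2
  c12: stall  regs: r0:3,r1:15,r2:Mul1,r3:3,r4:2,r5:Mul2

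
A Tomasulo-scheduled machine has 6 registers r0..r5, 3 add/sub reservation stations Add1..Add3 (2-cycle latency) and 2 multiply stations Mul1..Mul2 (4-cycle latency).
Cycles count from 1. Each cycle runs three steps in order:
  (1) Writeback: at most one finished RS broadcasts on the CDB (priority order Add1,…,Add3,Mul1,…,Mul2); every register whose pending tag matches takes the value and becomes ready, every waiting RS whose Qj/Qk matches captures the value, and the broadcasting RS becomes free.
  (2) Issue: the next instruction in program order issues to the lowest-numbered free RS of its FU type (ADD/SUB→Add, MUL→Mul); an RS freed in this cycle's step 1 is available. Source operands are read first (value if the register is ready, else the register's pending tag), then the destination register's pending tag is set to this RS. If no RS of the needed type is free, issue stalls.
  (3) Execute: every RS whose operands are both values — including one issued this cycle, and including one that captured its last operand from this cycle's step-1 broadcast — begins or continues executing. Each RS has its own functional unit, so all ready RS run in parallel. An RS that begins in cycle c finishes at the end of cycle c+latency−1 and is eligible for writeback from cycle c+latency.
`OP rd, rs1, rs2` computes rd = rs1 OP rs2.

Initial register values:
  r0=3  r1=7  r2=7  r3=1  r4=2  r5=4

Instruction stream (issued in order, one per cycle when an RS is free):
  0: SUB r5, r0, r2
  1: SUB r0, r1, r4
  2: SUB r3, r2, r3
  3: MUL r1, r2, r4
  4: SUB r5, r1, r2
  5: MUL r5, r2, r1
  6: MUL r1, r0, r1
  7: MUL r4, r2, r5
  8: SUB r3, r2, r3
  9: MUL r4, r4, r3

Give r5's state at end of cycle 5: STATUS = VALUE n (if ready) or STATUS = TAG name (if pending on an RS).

c1: issue SUB r5<-Add1 | r0:3,r1:7,r2:7,r3:1,r4:2,r5:Add1
c2: issue SUB r0<-Add2 | r0:Add2,r1:7,r2:7,r3:1,r4:2,r5:Add1
c3: CDB Add1=-4; issue SUB r3<-Add1 | r0:Add2,r1:7,r2:7,r3:Add1,r4:2,r5:-4
c4: CDB Add2=5; issue MUL r1<-Mul1 | r0:5,r1:Mul1,r2:7,r3:Add1,r4:2,r5:-4
c5: CDB Add1=6; issue SUB r5<-Add1 | r0:5,r1:Mul1,r2:7,r3:6,r4:2,r5:Add1

STATUS = TAG Add1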